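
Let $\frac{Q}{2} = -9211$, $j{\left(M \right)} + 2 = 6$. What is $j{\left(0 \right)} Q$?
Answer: $-73688$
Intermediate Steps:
$j{\left(M \right)} = 4$ ($j{\left(M \right)} = -2 + 6 = 4$)
$Q = -18422$ ($Q = 2 \left(-9211\right) = -18422$)
$j{\left(0 \right)} Q = 4 \left(-18422\right) = -73688$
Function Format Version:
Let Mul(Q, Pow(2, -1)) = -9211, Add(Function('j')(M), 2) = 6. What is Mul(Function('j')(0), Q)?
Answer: -73688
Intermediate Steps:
Function('j')(M) = 4 (Function('j')(M) = Add(-2, 6) = 4)
Q = -18422 (Q = Mul(2, -9211) = -18422)
Mul(Function('j')(0), Q) = Mul(4, -18422) = -73688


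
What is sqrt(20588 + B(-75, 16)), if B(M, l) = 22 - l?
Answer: sqrt(20594) ≈ 143.51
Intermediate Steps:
sqrt(20588 + B(-75, 16)) = sqrt(20588 + (22 - 1*16)) = sqrt(20588 + (22 - 16)) = sqrt(20588 + 6) = sqrt(20594)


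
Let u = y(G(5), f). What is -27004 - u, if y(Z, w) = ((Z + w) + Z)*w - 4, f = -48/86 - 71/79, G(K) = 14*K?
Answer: -309240290181/11539609 ≈ -26798.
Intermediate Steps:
f = -4949/3397 (f = -48*1/86 - 71*1/79 = -24/43 - 71/79 = -4949/3397 ≈ -1.4569)
y(Z, w) = -4 + w*(w + 2*Z) (y(Z, w) = (w + 2*Z)*w - 4 = w*(w + 2*Z) - 4 = -4 + w*(w + 2*Z))
u = -2375311255/11539609 (u = -4 + (-4949/3397)² + 2*(14*5)*(-4949/3397) = -4 + 24492601/11539609 + 2*70*(-4949/3397) = -4 + 24492601/11539609 - 692860/3397 = -2375311255/11539609 ≈ -205.84)
-27004 - u = -27004 - 1*(-2375311255/11539609) = -27004 + 2375311255/11539609 = -309240290181/11539609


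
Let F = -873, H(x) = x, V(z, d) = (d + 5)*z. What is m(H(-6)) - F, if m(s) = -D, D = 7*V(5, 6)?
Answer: 488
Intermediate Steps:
V(z, d) = z*(5 + d) (V(z, d) = (5 + d)*z = z*(5 + d))
D = 385 (D = 7*(5*(5 + 6)) = 7*(5*11) = 7*55 = 385)
m(s) = -385 (m(s) = -1*385 = -385)
m(H(-6)) - F = -385 - 1*(-873) = -385 + 873 = 488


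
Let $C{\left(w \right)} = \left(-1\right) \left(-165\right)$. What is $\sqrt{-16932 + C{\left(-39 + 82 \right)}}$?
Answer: $27 i \sqrt{23} \approx 129.49 i$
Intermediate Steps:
$C{\left(w \right)} = 165$
$\sqrt{-16932 + C{\left(-39 + 82 \right)}} = \sqrt{-16932 + 165} = \sqrt{-16767} = 27 i \sqrt{23}$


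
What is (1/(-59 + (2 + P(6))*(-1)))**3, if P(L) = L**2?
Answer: -1/912673 ≈ -1.0957e-6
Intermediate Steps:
(1/(-59 + (2 + P(6))*(-1)))**3 = (1/(-59 + (2 + 6**2)*(-1)))**3 = (1/(-59 + (2 + 36)*(-1)))**3 = (1/(-59 + 38*(-1)))**3 = (1/(-59 - 38))**3 = (1/(-97))**3 = (-1/97)**3 = -1/912673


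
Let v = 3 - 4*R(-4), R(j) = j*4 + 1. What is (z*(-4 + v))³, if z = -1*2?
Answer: -1643032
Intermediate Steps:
R(j) = 1 + 4*j (R(j) = 4*j + 1 = 1 + 4*j)
z = -2
v = 63 (v = 3 - 4*(1 + 4*(-4)) = 3 - 4*(1 - 16) = 3 - 4*(-15) = 3 + 60 = 63)
(z*(-4 + v))³ = (-2*(-4 + 63))³ = (-2*59)³ = (-118)³ = -1643032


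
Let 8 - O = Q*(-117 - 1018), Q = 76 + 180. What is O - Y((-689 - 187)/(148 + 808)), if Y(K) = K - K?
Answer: 290568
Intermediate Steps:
Q = 256
Y(K) = 0
O = 290568 (O = 8 - 256*(-117 - 1018) = 8 - 256*(-1135) = 8 - 1*(-290560) = 8 + 290560 = 290568)
O - Y((-689 - 187)/(148 + 808)) = 290568 - 1*0 = 290568 + 0 = 290568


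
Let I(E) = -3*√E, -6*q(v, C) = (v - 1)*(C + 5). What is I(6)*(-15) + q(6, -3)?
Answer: -5/3 + 45*√6 ≈ 108.56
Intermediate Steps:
q(v, C) = -(-1 + v)*(5 + C)/6 (q(v, C) = -(v - 1)*(C + 5)/6 = -(-1 + v)*(5 + C)/6)
I(6)*(-15) + q(6, -3) = -3*√6*(-15) + (⅚ - ⅚*6 + (⅙)*(-3) - ⅙*(-3)*6) = 45*√6 + (⅚ - 5 - ½ + 3) = 45*√6 - 5/3 = -5/3 + 45*√6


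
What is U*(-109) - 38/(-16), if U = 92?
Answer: -80205/8 ≈ -10026.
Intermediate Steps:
U*(-109) - 38/(-16) = 92*(-109) - 38/(-16) = -10028 - 38*(-1/16) = -10028 + 19/8 = -80205/8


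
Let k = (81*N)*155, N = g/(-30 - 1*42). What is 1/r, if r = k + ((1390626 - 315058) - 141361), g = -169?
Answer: 8/7709411 ≈ 1.0377e-6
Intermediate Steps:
N = 169/72 (N = -169/(-30 - 1*42) = -169/(-30 - 42) = -169/(-72) = -169*(-1/72) = 169/72 ≈ 2.3472)
k = 235755/8 (k = (81*(169/72))*155 = (1521/8)*155 = 235755/8 ≈ 29469.)
r = 7709411/8 (r = 235755/8 + ((1390626 - 315058) - 141361) = 235755/8 + (1075568 - 141361) = 235755/8 + 934207 = 7709411/8 ≈ 9.6368e+5)
1/r = 1/(7709411/8) = 8/7709411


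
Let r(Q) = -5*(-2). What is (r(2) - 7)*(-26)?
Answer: -78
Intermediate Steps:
r(Q) = 10
(r(2) - 7)*(-26) = (10 - 7)*(-26) = 3*(-26) = -78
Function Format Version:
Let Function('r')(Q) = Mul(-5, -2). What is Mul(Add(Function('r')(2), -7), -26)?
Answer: -78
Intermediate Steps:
Function('r')(Q) = 10
Mul(Add(Function('r')(2), -7), -26) = Mul(Add(10, -7), -26) = Mul(3, -26) = -78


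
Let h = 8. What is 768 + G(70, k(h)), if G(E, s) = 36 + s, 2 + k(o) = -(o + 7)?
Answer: 787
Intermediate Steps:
k(o) = -9 - o (k(o) = -2 - (o + 7) = -2 - (7 + o) = -2 + (-7 - o) = -9 - o)
768 + G(70, k(h)) = 768 + (36 + (-9 - 1*8)) = 768 + (36 + (-9 - 8)) = 768 + (36 - 17) = 768 + 19 = 787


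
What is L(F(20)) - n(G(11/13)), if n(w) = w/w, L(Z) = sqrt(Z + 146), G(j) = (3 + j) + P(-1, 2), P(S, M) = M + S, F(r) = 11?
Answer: -1 + sqrt(157) ≈ 11.530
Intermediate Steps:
G(j) = 4 + j (G(j) = (3 + j) + (2 - 1) = (3 + j) + 1 = 4 + j)
L(Z) = sqrt(146 + Z)
n(w) = 1
L(F(20)) - n(G(11/13)) = sqrt(146 + 11) - 1*1 = sqrt(157) - 1 = -1 + sqrt(157)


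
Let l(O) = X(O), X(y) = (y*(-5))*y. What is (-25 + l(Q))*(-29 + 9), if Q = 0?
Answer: 500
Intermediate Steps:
X(y) = -5*y**2 (X(y) = (-5*y)*y = -5*y**2)
l(O) = -5*O**2
(-25 + l(Q))*(-29 + 9) = (-25 - 5*0**2)*(-29 + 9) = (-25 - 5*0)*(-20) = (-25 + 0)*(-20) = -25*(-20) = 500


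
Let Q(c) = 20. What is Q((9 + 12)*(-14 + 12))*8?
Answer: 160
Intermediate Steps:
Q((9 + 12)*(-14 + 12))*8 = 20*8 = 160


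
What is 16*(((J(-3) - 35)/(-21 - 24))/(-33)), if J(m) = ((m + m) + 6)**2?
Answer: -112/297 ≈ -0.37710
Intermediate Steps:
J(m) = (6 + 2*m)**2 (J(m) = (2*m + 6)**2 = (6 + 2*m)**2)
16*(((J(-3) - 35)/(-21 - 24))/(-33)) = 16*(((4*(3 - 3)**2 - 35)/(-21 - 24))/(-33)) = 16*(-(4*0**2 - 35)/(33*(-45))) = 16*(-(4*0 - 35)*(-1)/(33*45)) = 16*(-(0 - 35)*(-1)/(33*45)) = 16*(-(-35)*(-1)/(33*45)) = 16*(-1/33*7/9) = 16*(-7/297) = -112/297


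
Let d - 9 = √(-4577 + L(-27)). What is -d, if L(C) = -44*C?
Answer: -9 - I*√3389 ≈ -9.0 - 58.215*I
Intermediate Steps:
d = 9 + I*√3389 (d = 9 + √(-4577 - 44*(-27)) = 9 + √(-4577 + 1188) = 9 + √(-3389) = 9 + I*√3389 ≈ 9.0 + 58.215*I)
-d = -(9 + I*√3389) = -9 - I*√3389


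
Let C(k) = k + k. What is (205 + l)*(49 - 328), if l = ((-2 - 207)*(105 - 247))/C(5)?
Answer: -4426056/5 ≈ -8.8521e+5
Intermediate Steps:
C(k) = 2*k
l = 14839/5 (l = ((-2 - 207)*(105 - 247))/((2*5)) = -209*(-142)/10 = 29678*(⅒) = 14839/5 ≈ 2967.8)
(205 + l)*(49 - 328) = (205 + 14839/5)*(49 - 328) = (15864/5)*(-279) = -4426056/5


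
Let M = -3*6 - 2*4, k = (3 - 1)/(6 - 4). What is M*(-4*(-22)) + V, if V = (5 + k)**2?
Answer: -2252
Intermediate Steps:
k = 1 (k = 2/2 = 2*(1/2) = 1)
V = 36 (V = (5 + 1)**2 = 6**2 = 36)
M = -26 (M = -18 - 8 = -26)
M*(-4*(-22)) + V = -(-104)*(-22) + 36 = -26*88 + 36 = -2288 + 36 = -2252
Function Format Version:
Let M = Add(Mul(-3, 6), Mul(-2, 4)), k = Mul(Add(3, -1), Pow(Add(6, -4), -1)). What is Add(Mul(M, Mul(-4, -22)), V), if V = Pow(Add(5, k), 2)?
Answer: -2252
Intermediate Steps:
k = 1 (k = Mul(2, Pow(2, -1)) = Mul(2, Rational(1, 2)) = 1)
V = 36 (V = Pow(Add(5, 1), 2) = Pow(6, 2) = 36)
M = -26 (M = Add(-18, -8) = -26)
Add(Mul(M, Mul(-4, -22)), V) = Add(Mul(-26, Mul(-4, -22)), 36) = Add(Mul(-26, 88), 36) = Add(-2288, 36) = -2252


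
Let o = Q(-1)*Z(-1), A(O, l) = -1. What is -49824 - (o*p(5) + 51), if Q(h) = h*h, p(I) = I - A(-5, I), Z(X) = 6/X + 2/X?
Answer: -49827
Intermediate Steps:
Z(X) = 8/X
p(I) = 1 + I (p(I) = I - 1*(-1) = I + 1 = 1 + I)
Q(h) = h²
o = -8 (o = (-1)²*(8/(-1)) = 1*(8*(-1)) = 1*(-8) = -8)
-49824 - (o*p(5) + 51) = -49824 - (-8*(1 + 5) + 51) = -49824 - (-8*6 + 51) = -49824 - (-48 + 51) = -49824 - 1*3 = -49824 - 3 = -49827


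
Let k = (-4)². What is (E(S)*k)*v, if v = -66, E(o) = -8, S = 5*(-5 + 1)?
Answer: 8448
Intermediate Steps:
S = -20 (S = 5*(-4) = -20)
k = 16
(E(S)*k)*v = -8*16*(-66) = -128*(-66) = 8448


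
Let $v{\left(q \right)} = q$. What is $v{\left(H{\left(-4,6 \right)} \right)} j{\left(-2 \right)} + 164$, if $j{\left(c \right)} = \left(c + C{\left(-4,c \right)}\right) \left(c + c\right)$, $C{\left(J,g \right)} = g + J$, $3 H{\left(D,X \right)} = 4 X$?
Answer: $420$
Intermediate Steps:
$H{\left(D,X \right)} = \frac{4 X}{3}$
$C{\left(J,g \right)} = J + g$
$j{\left(c \right)} = 2 c \left(-4 + 2 c\right)$ ($j{\left(c \right)} = \left(c + \left(-4 + c\right)\right) \left(c + c\right) = \left(-4 + 2 c\right) 2 c = 2 c \left(-4 + 2 c\right)$)
$v{\left(H{\left(-4,6 \right)} \right)} j{\left(-2 \right)} + 164 = \frac{4}{3} \cdot 6 \cdot 4 \left(-2\right) \left(-2 - 2\right) + 164 = 8 \cdot 4 \left(-2\right) \left(-4\right) + 164 = 8 \cdot 32 + 164 = 256 + 164 = 420$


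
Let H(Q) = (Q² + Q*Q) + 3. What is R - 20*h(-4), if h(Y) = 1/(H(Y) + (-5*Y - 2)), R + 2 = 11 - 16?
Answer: -391/53 ≈ -7.3774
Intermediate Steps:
R = -7 (R = -2 + (11 - 16) = -2 - 5 = -7)
H(Q) = 3 + 2*Q² (H(Q) = (Q² + Q²) + 3 = 2*Q² + 3 = 3 + 2*Q²)
h(Y) = 1/(1 - 5*Y + 2*Y²) (h(Y) = 1/((3 + 2*Y²) + (-5*Y - 2)) = 1/((3 + 2*Y²) + (-2 - 5*Y)) = 1/(1 - 5*Y + 2*Y²))
R - 20*h(-4) = -7 - 20/(1 - 5*(-4) + 2*(-4)²) = -7 - 20/(1 + 20 + 2*16) = -7 - 20/(1 + 20 + 32) = -7 - 20/53 = -391/53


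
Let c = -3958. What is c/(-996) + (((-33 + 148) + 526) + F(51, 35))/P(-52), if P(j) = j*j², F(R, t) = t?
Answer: 205567/51792 ≈ 3.9691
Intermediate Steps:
P(j) = j³
c/(-996) + (((-33 + 148) + 526) + F(51, 35))/P(-52) = -3958/(-996) + (((-33 + 148) + 526) + 35)/((-52)³) = -3958*(-1/996) + ((115 + 526) + 35)/(-140608) = 1979/498 + (641 + 35)*(-1/140608) = 1979/498 + 676*(-1/140608) = 1979/498 - 1/208 = 205567/51792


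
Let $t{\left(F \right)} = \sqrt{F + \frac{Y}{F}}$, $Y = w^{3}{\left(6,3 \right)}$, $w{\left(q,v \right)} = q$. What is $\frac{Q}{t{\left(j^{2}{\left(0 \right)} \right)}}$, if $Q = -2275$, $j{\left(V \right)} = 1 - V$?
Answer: $- \frac{325 \sqrt{217}}{31} \approx -154.44$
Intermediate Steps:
$Y = 216$ ($Y = 6^{3} = 216$)
$t{\left(F \right)} = \sqrt{F + \frac{216}{F}}$
$\frac{Q}{t{\left(j^{2}{\left(0 \right)} \right)}} = - \frac{2275}{\sqrt{\left(1 - 0\right)^{2} + \frac{216}{\left(1 - 0\right)^{2}}}} = - \frac{2275}{\sqrt{\left(1 + 0\right)^{2} + \frac{216}{\left(1 + 0\right)^{2}}}} = - \frac{2275}{\sqrt{1^{2} + \frac{216}{1^{2}}}} = - \frac{2275}{\sqrt{1 + \frac{216}{1}}} = - \frac{2275}{\sqrt{1 + 216 \cdot 1}} = - \frac{2275}{\sqrt{1 + 216}} = - \frac{2275}{\sqrt{217}} = - 2275 \frac{\sqrt{217}}{217} = - \frac{325 \sqrt{217}}{31}$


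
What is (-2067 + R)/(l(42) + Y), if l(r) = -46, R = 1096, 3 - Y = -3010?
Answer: -971/2967 ≈ -0.32727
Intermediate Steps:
Y = 3013 (Y = 3 - 1*(-3010) = 3 + 3010 = 3013)
(-2067 + R)/(l(42) + Y) = (-2067 + 1096)/(-46 + 3013) = -971/2967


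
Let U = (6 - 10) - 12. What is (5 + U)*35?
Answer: -385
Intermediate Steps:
U = -16 (U = -4 - 12 = -16)
(5 + U)*35 = (5 - 16)*35 = -11*35 = -385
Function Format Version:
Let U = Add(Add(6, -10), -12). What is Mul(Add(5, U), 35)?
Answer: -385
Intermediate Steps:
U = -16 (U = Add(-4, -12) = -16)
Mul(Add(5, U), 35) = Mul(Add(5, -16), 35) = Mul(-11, 35) = -385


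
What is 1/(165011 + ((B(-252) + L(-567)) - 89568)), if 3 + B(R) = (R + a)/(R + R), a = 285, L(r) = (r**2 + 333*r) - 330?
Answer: 168/34908373 ≈ 4.8126e-6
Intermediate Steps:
L(r) = -330 + r**2 + 333*r
B(R) = -3 + (285 + R)/(2*R) (B(R) = -3 + (R + 285)/(R + R) = -3 + (285 + R)/((2*R)) = -3 + (285 + R)*(1/(2*R)) = -3 + (285 + R)/(2*R))
1/(165011 + ((B(-252) + L(-567)) - 89568)) = 1/(165011 + (((5/2)*(57 - 1*(-252))/(-252) + (-330 + (-567)**2 + 333*(-567))) - 89568)) = 1/(165011 + (((5/2)*(-1/252)*(57 + 252) + (-330 + 321489 - 188811)) - 89568)) = 1/(165011 + (((5/2)*(-1/252)*309 + 132348) - 89568)) = 1/(165011 + ((-515/168 + 132348) - 89568)) = 1/(165011 + (22233949/168 - 89568)) = 1/(165011 + 7186525/168) = 1/(34908373/168) = 168/34908373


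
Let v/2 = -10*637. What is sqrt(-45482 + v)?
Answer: I*sqrt(58222) ≈ 241.29*I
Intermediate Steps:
v = -12740 (v = 2*(-10*637) = 2*(-6370) = -12740)
sqrt(-45482 + v) = sqrt(-45482 - 12740) = sqrt(-58222) = I*sqrt(58222)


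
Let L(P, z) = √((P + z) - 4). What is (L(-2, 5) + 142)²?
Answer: (142 + I)² ≈ 20163.0 + 284.0*I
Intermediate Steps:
L(P, z) = √(-4 + P + z)
(L(-2, 5) + 142)² = (√(-4 - 2 + 5) + 142)² = (√(-1) + 142)² = (I + 142)² = (142 + I)²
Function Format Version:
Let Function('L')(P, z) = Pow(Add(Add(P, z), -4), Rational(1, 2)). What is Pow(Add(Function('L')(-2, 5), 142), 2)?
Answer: Pow(Add(142, I), 2) ≈ Add(20163., Mul(284.0, I))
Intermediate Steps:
Function('L')(P, z) = Pow(Add(-4, P, z), Rational(1, 2))
Pow(Add(Function('L')(-2, 5), 142), 2) = Pow(Add(Pow(Add(-4, -2, 5), Rational(1, 2)), 142), 2) = Pow(Add(Pow(-1, Rational(1, 2)), 142), 2) = Pow(Add(I, 142), 2) = Pow(Add(142, I), 2)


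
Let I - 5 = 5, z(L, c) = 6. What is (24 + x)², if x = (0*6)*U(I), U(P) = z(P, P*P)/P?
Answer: 576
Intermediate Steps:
I = 10 (I = 5 + 5 = 10)
U(P) = 6/P
x = 0 (x = (0*6)*(6/10) = 0*(6*(⅒)) = 0*(⅗) = 0)
(24 + x)² = (24 + 0)² = 24² = 576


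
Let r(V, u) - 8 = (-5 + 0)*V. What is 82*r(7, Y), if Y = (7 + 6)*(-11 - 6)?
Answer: -2214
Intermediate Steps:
Y = -221 (Y = 13*(-17) = -221)
r(V, u) = 8 - 5*V (r(V, u) = 8 + (-5 + 0)*V = 8 - 5*V)
82*r(7, Y) = 82*(8 - 5*7) = 82*(8 - 35) = 82*(-27) = -2214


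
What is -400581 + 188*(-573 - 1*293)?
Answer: -563389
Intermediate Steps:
-400581 + 188*(-573 - 1*293) = -400581 + 188*(-573 - 293) = -400581 + 188*(-866) = -400581 - 162808 = -563389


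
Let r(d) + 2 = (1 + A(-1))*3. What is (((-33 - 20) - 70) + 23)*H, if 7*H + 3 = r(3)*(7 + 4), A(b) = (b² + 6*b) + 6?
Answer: -4100/7 ≈ -585.71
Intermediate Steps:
A(b) = 6 + b² + 6*b
r(d) = 4 (r(d) = -2 + (1 + (6 + (-1)² + 6*(-1)))*3 = -2 + (1 + (6 + 1 - 6))*3 = -2 + (1 + 1)*3 = -2 + 2*3 = -2 + 6 = 4)
H = 41/7 (H = -3/7 + (4*(7 + 4))/7 = -3/7 + (4*11)/7 = -3/7 + (⅐)*44 = -3/7 + 44/7 = 41/7 ≈ 5.8571)
(((-33 - 20) - 70) + 23)*H = (((-33 - 20) - 70) + 23)*(41/7) = ((-53 - 70) + 23)*(41/7) = (-123 + 23)*(41/7) = -100*41/7 = -4100/7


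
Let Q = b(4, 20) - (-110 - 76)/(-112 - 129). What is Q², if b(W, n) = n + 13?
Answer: 60326289/58081 ≈ 1038.7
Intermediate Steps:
b(W, n) = 13 + n
Q = 7767/241 (Q = (13 + 20) - (-110 - 76)/(-112 - 129) = 33 - (-186)/(-241) = 33 - (-186)*(-1)/241 = 33 - 1*186/241 = 33 - 186/241 = 7767/241 ≈ 32.228)
Q² = (7767/241)² = 60326289/58081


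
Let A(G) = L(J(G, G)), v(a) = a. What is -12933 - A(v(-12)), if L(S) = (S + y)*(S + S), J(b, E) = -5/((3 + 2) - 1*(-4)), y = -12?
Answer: -1048703/81 ≈ -12947.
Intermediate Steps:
J(b, E) = -5/9 (J(b, E) = -5/(5 + 4) = -5/9)
L(S) = 2*S*(-12 + S) (L(S) = (S - 12)*(S + S) = (-12 + S)*(2*S) = 2*S*(-12 + S))
A(G) = 1130/81 (A(G) = 2*(-5/9)*(-12 - 5/9) = 2*(-5/9)*(-113/9) = 1130/81)
-12933 - A(v(-12)) = -12933 - 1*1130/81 = -12933 - 1130/81 = -1048703/81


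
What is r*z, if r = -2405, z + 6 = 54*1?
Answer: -115440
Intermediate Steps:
z = 48 (z = -6 + 54*1 = -6 + 54 = 48)
r*z = -2405*48 = -115440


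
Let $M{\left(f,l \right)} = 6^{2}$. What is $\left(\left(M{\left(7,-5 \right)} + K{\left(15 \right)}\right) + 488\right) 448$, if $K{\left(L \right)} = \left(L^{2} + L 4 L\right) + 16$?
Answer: $745920$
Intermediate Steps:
$M{\left(f,l \right)} = 36$
$K{\left(L \right)} = 16 + 5 L^{2}$ ($K{\left(L \right)} = \left(L^{2} + 4 L L\right) + 16 = \left(L^{2} + 4 L^{2}\right) + 16 = 5 L^{2} + 16 = 16 + 5 L^{2}$)
$\left(\left(M{\left(7,-5 \right)} + K{\left(15 \right)}\right) + 488\right) 448 = \left(\left(36 + \left(16 + 5 \cdot 15^{2}\right)\right) + 488\right) 448 = \left(\left(36 + \left(16 + 5 \cdot 225\right)\right) + 488\right) 448 = \left(\left(36 + \left(16 + 1125\right)\right) + 488\right) 448 = \left(\left(36 + 1141\right) + 488\right) 448 = \left(1177 + 488\right) 448 = 1665 \cdot 448 = 745920$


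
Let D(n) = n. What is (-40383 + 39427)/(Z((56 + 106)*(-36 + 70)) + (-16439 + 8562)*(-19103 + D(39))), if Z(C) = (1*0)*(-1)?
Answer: -239/37541782 ≈ -6.3662e-6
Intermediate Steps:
Z(C) = 0 (Z(C) = 0*(-1) = 0)
(-40383 + 39427)/(Z((56 + 106)*(-36 + 70)) + (-16439 + 8562)*(-19103 + D(39))) = (-40383 + 39427)/(0 + (-16439 + 8562)*(-19103 + 39)) = -956/(0 - 7877*(-19064)) = -956/(0 + 150167128) = -956/150167128 = -956*1/150167128 = -239/37541782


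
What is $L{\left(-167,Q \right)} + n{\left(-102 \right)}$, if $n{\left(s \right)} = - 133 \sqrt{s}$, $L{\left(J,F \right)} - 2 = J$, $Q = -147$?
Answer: $-165 - 133 i \sqrt{102} \approx -165.0 - 1343.2 i$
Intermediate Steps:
$L{\left(J,F \right)} = 2 + J$
$L{\left(-167,Q \right)} + n{\left(-102 \right)} = \left(2 - 167\right) - 133 \sqrt{-102} = -165 - 133 i \sqrt{102}$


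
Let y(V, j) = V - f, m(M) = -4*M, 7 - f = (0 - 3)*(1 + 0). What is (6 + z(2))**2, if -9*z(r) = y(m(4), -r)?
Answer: 6400/81 ≈ 79.012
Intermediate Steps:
f = 10 (f = 7 - (0 - 3)*(1 + 0) = 7 - (-3) = 7 - 1*(-3) = 7 + 3 = 10)
y(V, j) = -10 + V (y(V, j) = V - 1*10 = V - 10 = -10 + V)
z(r) = 26/9 (z(r) = -(-10 - 4*4)/9 = -(-10 - 16)/9 = -1/9*(-26) = 26/9)
(6 + z(2))**2 = (6 + 26/9)**2 = (80/9)**2 = 6400/81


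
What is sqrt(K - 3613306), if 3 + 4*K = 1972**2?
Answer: 3*I*sqrt(1173827)/2 ≈ 1625.1*I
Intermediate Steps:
K = 3888781/4 (K = -3/4 + (1/4)*1972**2 = -3/4 + (1/4)*3888784 = -3/4 + 972196 = 3888781/4 ≈ 9.7220e+5)
sqrt(K - 3613306) = sqrt(3888781/4 - 3613306) = sqrt(-10564443/4) = 3*I*sqrt(1173827)/2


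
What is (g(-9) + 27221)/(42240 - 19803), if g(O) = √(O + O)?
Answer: 27221/22437 + I*√2/7479 ≈ 1.2132 + 0.00018909*I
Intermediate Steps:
g(O) = √2*√O (g(O) = √(2*O) = √2*√O)
(g(-9) + 27221)/(42240 - 19803) = (√2*√(-9) + 27221)/(42240 - 19803) = (√2*(3*I) + 27221)/22437 = (3*I*√2 + 27221)*(1/22437) = (27221 + 3*I*√2)*(1/22437) = 27221/22437 + I*√2/7479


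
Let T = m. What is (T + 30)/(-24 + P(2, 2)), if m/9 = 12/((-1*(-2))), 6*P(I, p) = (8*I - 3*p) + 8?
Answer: -4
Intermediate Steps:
P(I, p) = 4/3 - p/2 + 4*I/3 (P(I, p) = ((8*I - 3*p) + 8)/6 = ((-3*p + 8*I) + 8)/6 = (8 - 3*p + 8*I)/6 = 4/3 - p/2 + 4*I/3)
m = 54 (m = 9*(12/((-1*(-2)))) = 9*(12/2) = 9*(12*(½)) = 9*6 = 54)
T = 54
(T + 30)/(-24 + P(2, 2)) = (54 + 30)/(-24 + (4/3 - ½*2 + (4/3)*2)) = 84/(-24 + (4/3 - 1 + 8/3)) = 84/(-24 + 3) = 84/(-21) = 84*(-1/21) = -4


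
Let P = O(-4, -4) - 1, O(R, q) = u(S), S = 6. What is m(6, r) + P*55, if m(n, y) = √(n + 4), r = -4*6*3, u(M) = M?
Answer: 275 + √10 ≈ 278.16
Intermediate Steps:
O(R, q) = 6
P = 5 (P = 6 - 1 = 5)
r = -72 (r = -24*3 = -72)
m(n, y) = √(4 + n)
m(6, r) + P*55 = √(4 + 6) + 5*55 = √10 + 275 = 275 + √10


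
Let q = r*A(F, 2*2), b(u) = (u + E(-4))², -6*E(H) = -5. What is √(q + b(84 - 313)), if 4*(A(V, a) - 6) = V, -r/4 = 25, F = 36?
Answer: √1820161/6 ≈ 224.86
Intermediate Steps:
E(H) = ⅚ (E(H) = -⅙*(-5) = ⅚)
r = -100 (r = -4*25 = -100)
A(V, a) = 6 + V/4
b(u) = (⅚ + u)² (b(u) = (u + ⅚)² = (⅚ + u)²)
q = -1500 (q = -100*(6 + (¼)*36) = -100*(6 + 9) = -100*15 = -1500)
√(q + b(84 - 313)) = √(-1500 + (5 + 6*(84 - 313))²/36) = √(-1500 + (5 + 6*(-229))²/36) = √(-1500 + (5 - 1374)²/36) = √(-1500 + (1/36)*(-1369)²) = √(-1500 + (1/36)*1874161) = √(-1500 + 1874161/36) = √(1820161/36) = √1820161/6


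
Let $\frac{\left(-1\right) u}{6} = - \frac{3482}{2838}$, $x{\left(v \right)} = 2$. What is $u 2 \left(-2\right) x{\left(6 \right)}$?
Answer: $- \frac{27856}{473} \approx -58.892$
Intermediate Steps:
$u = \frac{3482}{473}$ ($u = - 6 \left(- \frac{3482}{2838}\right) = - 6 \left(\left(-3482\right) \frac{1}{2838}\right) = \left(-6\right) \left(- \frac{1741}{1419}\right) = \frac{3482}{473} \approx 7.3615$)
$u 2 \left(-2\right) x{\left(6 \right)} = \frac{3482 \cdot 2 \left(-2\right) 2}{473} = \frac{3482 \left(\left(-4\right) 2\right)}{473} = \frac{3482}{473} \left(-8\right) = - \frac{27856}{473}$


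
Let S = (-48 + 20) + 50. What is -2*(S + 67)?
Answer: -178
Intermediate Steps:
S = 22 (S = -28 + 50 = 22)
-2*(S + 67) = -2*(22 + 67) = -2*89 = -178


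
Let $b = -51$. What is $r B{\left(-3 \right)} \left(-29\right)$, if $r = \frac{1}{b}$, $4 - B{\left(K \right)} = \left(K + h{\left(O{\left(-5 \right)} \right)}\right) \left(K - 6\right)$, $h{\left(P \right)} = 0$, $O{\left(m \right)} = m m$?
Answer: $- \frac{667}{51} \approx -13.078$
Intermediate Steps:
$O{\left(m \right)} = m^{2}$
$B{\left(K \right)} = 4 - K \left(-6 + K\right)$ ($B{\left(K \right)} = 4 - \left(K + 0\right) \left(K - 6\right) = 4 - K \left(-6 + K\right)$)
$r = - \frac{1}{51}$ ($r = \frac{1}{-51} = - \frac{1}{51} \approx -0.019608$)
$r B{\left(-3 \right)} \left(-29\right) = - \frac{4 - \left(-3\right)^{2} + 6 \left(-3\right)}{51} \left(-29\right) = - \frac{4 - 9 - 18}{51} \left(-29\right) = \left(- \frac{1}{51}\right) \left(-23\right) \left(-29\right) = \frac{23}{51} \left(-29\right) = - \frac{667}{51}$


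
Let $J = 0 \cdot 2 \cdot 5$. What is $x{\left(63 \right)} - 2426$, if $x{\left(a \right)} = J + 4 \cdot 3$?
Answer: $-2414$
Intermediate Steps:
$J = 0$ ($J = 0 \cdot 5 = 0$)
$x{\left(a \right)} = 12$ ($x{\left(a \right)} = 0 + 4 \cdot 3 = 0 + 12 = 12$)
$x{\left(63 \right)} - 2426 = 12 - 2426 = -2414$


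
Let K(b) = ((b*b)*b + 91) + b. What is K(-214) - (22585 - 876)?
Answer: -9822176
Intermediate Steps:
K(b) = 91 + b + b³ (K(b) = (b²*b + 91) + b = (b³ + 91) + b = (91 + b³) + b = 91 + b + b³)
K(-214) - (22585 - 876) = (91 - 214 + (-214)³) - (22585 - 876) = (91 - 214 - 9800344) - 1*21709 = -9800467 - 21709 = -9822176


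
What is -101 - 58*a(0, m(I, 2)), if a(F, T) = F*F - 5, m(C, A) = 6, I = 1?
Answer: 189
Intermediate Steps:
a(F, T) = -5 + F**2 (a(F, T) = F**2 - 5 = -5 + F**2)
-101 - 58*a(0, m(I, 2)) = -101 - 58*(-5 + 0**2) = -101 - 58*(-5 + 0) = -101 - 58*(-5) = -101 + 290 = 189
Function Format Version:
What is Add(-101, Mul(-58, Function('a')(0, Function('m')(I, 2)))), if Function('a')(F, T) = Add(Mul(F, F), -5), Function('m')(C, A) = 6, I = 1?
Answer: 189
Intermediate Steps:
Function('a')(F, T) = Add(-5, Pow(F, 2)) (Function('a')(F, T) = Add(Pow(F, 2), -5) = Add(-5, Pow(F, 2)))
Add(-101, Mul(-58, Function('a')(0, Function('m')(I, 2)))) = Add(-101, Mul(-58, Add(-5, Pow(0, 2)))) = Add(-101, Mul(-58, Add(-5, 0))) = Add(-101, Mul(-58, -5)) = Add(-101, 290) = 189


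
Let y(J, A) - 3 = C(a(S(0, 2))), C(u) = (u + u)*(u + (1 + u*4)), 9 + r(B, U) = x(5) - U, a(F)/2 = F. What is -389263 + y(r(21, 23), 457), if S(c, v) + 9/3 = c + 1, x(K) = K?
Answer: -389108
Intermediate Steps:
S(c, v) = -2 + c (S(c, v) = -3 + (c + 1) = -3 + (1 + c) = -2 + c)
a(F) = 2*F
r(B, U) = -4 - U (r(B, U) = -9 + (5 - U) = -4 - U)
C(u) = 2*u*(1 + 5*u) (C(u) = (2*u)*(u + (1 + 4*u)) = (2*u)*(1 + 5*u) = 2*u*(1 + 5*u))
y(J, A) = 155 (y(J, A) = 3 + 2*(2*(-2 + 0))*(1 + 5*(2*(-2 + 0))) = 3 + 2*(2*(-2))*(1 + 5*(2*(-2))) = 3 + 2*(-4)*(1 + 5*(-4)) = 3 + 2*(-4)*(1 - 20) = 3 + 2*(-4)*(-19) = 3 + 152 = 155)
-389263 + y(r(21, 23), 457) = -389263 + 155 = -389108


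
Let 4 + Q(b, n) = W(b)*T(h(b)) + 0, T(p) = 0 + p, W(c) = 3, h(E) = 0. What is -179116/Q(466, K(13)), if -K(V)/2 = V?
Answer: 44779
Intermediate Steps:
K(V) = -2*V
T(p) = p
Q(b, n) = -4 (Q(b, n) = -4 + (3*0 + 0) = -4 + (0 + 0) = -4 + 0 = -4)
-179116/Q(466, K(13)) = -179116/(-4) = -179116*(-¼) = 44779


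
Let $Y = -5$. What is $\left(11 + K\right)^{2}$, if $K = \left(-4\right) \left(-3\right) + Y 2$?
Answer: $169$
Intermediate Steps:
$K = 2$ ($K = \left(-4\right) \left(-3\right) - 10 = 12 - 10 = 2$)
$\left(11 + K\right)^{2} = \left(11 + 2\right)^{2} = 13^{2} = 169$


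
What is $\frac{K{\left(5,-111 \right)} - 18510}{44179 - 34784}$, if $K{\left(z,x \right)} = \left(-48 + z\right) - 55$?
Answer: $- \frac{18608}{9395} \approx -1.9806$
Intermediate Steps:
$K{\left(z,x \right)} = -103 + z$
$\frac{K{\left(5,-111 \right)} - 18510}{44179 - 34784} = \frac{\left(-103 + 5\right) - 18510}{44179 - 34784} = \frac{-98 - 18510}{9395} = \left(-18608\right) \frac{1}{9395} = - \frac{18608}{9395}$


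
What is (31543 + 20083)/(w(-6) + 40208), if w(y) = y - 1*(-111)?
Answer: 51626/40313 ≈ 1.2806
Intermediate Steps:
w(y) = 111 + y (w(y) = y + 111 = 111 + y)
(31543 + 20083)/(w(-6) + 40208) = (31543 + 20083)/((111 - 6) + 40208) = 51626/(105 + 40208) = 51626/40313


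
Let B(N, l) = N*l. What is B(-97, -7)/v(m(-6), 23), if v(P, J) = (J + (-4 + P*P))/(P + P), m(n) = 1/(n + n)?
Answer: -2328/391 ≈ -5.9540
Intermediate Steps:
m(n) = 1/(2*n)
v(P, J) = (-4 + J + P²)/(2*P) (v(P, J) = (J + (-4 + P²))/((2*P)) = (-4 + J + P²)*(1/(2*P)) = (-4 + J + P²)/(2*P))
B(-97, -7)/v(m(-6), 23) = (-97*(-7))/(((-4 + 23 + ((½)/(-6))²)/(2*(((½)/(-6)))))) = 679/(((-4 + 23 + ((½)*(-⅙))²)/(2*(((½)*(-⅙)))))) = 679/(((-4 + 23 + (-1/12)²)/(2*(-1/12)))) = 679/(((½)*(-12)*(-4 + 23 + 1/144))) = 679/(((½)*(-12)*(2737/144))) = 679/(-2737/24) = 679*(-24/2737) = -2328/391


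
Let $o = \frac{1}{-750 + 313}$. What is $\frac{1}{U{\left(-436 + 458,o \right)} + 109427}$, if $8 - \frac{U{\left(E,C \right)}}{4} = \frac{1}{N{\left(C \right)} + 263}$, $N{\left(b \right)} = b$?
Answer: $\frac{57465}{6290060561} \approx 9.1358 \cdot 10^{-6}$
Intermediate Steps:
$o = - \frac{1}{437}$ ($o = \frac{1}{-437} = - \frac{1}{437} \approx -0.0022883$)
$U{\left(E,C \right)} = 32 - \frac{4}{263 + C}$ ($U{\left(E,C \right)} = 32 - \frac{4}{C + 263} = 32 - \frac{4}{263 + C}$)
$\frac{1}{U{\left(-436 + 458,o \right)} + 109427} = \frac{1}{\frac{4 \left(2103 + 8 \left(- \frac{1}{437}\right)\right)}{263 - \frac{1}{437}} + 109427} = \frac{1}{\frac{4 \left(2103 - \frac{8}{437}\right)}{\frac{114930}{437}} + 109427} = \frac{1}{4 \cdot \frac{437}{114930} \cdot \frac{919003}{437} + 109427} = \frac{1}{\frac{1838006}{57465} + 109427} = \frac{1}{\frac{6290060561}{57465}} = \frac{57465}{6290060561}$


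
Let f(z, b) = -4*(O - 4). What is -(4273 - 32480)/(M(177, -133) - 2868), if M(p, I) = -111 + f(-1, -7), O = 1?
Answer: -28207/2967 ≈ -9.5069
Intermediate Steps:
f(z, b) = 12 (f(z, b) = -4*(1 - 4) = -4*(-3) = 12)
M(p, I) = -99 (M(p, I) = -111 + 12 = -99)
-(4273 - 32480)/(M(177, -133) - 2868) = -(4273 - 32480)/(-99 - 2868) = -(-28207)/(-2967) = -(-28207)*(-1)/2967 = -1*28207/2967 = -28207/2967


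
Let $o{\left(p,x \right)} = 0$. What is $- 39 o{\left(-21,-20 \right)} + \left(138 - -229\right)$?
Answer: $367$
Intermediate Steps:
$- 39 o{\left(-21,-20 \right)} + \left(138 - -229\right) = \left(-39\right) 0 + \left(138 - -229\right) = 0 + \left(138 + 229\right) = 0 + 367 = 367$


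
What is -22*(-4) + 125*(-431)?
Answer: -53787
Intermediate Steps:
-22*(-4) + 125*(-431) = -22*(-4) - 53875 = 88 - 53875 = -53787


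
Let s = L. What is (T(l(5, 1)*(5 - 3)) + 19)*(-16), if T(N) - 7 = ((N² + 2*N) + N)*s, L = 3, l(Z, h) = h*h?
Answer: -896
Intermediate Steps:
l(Z, h) = h²
s = 3
T(N) = 7 + 3*N² + 9*N (T(N) = 7 + ((N² + 2*N) + N)*3 = 7 + (N² + 3*N)*3 = 7 + (3*N² + 9*N) = 7 + 3*N² + 9*N)
(T(l(5, 1)*(5 - 3)) + 19)*(-16) = ((7 + 3*(1²*(5 - 3))² + 9*(1²*(5 - 3))) + 19)*(-16) = ((7 + 3*(1*2)² + 9*(1*2)) + 19)*(-16) = ((7 + 3*2² + 9*2) + 19)*(-16) = ((7 + 3*4 + 18) + 19)*(-16) = ((7 + 12 + 18) + 19)*(-16) = (37 + 19)*(-16) = 56*(-16) = -896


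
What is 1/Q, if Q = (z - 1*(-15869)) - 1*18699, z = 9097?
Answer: 1/6267 ≈ 0.00015957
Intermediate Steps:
Q = 6267 (Q = (9097 - 1*(-15869)) - 1*18699 = (9097 + 15869) - 18699 = 24966 - 18699 = 6267)
1/Q = 1/6267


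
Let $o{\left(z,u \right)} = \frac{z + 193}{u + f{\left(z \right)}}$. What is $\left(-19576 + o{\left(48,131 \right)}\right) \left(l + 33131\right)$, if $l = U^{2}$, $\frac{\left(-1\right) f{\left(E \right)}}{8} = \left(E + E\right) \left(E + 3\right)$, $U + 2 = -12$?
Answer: $- \frac{25468111905831}{39037} \approx -6.5241 \cdot 10^{8}$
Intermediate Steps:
$U = -14$ ($U = -2 - 12 = -14$)
$f{\left(E \right)} = - 16 E \left(3 + E\right)$ ($f{\left(E \right)} = - 8 \left(E + E\right) \left(E + 3\right) = - 8 \cdot 2 E \left(3 + E\right) = - 16 E \left(3 + E\right)$)
$l = 196$ ($l = \left(-14\right)^{2} = 196$)
$o{\left(z,u \right)} = \frac{193 + z}{u - 16 z \left(3 + z\right)}$ ($o{\left(z,u \right)} = \frac{z + 193}{u - 16 z \left(3 + z\right)} = \frac{193 + z}{u - 16 z \left(3 + z\right)}$)
$\left(-19576 + o{\left(48,131 \right)}\right) \left(l + 33131\right) = \left(-19576 + \frac{193 + 48}{131 - 768 \left(3 + 48\right)}\right) \left(196 + 33131\right) = \left(-19576 + \frac{1}{131 - 768 \cdot 51} \cdot 241\right) 33327 = \left(-19576 + \frac{1}{131 - 39168} \cdot 241\right) 33327 = \left(-19576 + \frac{1}{-39037} \cdot 241\right) 33327 = \left(-19576 - \frac{241}{39037}\right) 33327 = \left(- \frac{764188553}{39037}\right) 33327 = - \frac{25468111905831}{39037}$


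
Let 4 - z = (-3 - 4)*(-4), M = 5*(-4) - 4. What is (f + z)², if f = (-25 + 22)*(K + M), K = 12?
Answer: 144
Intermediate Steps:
M = -24 (M = -20 - 4 = -24)
f = 36 (f = (-25 + 22)*(12 - 24) = -3*(-12) = 36)
z = -24 (z = 4 - (-3 - 4)*(-4) = 4 - (-7)*(-4) = 4 - 1*28 = 4 - 28 = -24)
(f + z)² = (36 - 24)² = 12² = 144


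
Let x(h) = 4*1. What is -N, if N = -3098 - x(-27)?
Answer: 3102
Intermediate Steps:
x(h) = 4
N = -3102 (N = -3098 - 1*4 = -3098 - 4 = -3102)
-N = -1*(-3102) = 3102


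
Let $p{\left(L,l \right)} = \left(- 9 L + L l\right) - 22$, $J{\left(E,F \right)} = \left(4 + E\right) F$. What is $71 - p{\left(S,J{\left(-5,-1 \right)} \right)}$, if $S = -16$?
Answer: $-35$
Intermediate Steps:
$J{\left(E,F \right)} = F \left(4 + E\right)$
$p{\left(L,l \right)} = -22 - 9 L + L l$
$71 - p{\left(S,J{\left(-5,-1 \right)} \right)} = 71 - \left(-22 - -144 - 16 \left(- (4 - 5)\right)\right) = 71 - \left(-22 + 144 - 16 \left(\left(-1\right) \left(-1\right)\right)\right) = 71 - \left(-22 + 144 - 16\right) = 71 - 106 = -35$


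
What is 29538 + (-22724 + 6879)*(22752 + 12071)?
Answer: -551740897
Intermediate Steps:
29538 + (-22724 + 6879)*(22752 + 12071) = 29538 - 15845*34823 = 29538 - 551770435 = -551740897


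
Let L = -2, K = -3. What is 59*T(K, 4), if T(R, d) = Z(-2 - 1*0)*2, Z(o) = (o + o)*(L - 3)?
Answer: 2360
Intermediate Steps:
Z(o) = -10*o (Z(o) = (o + o)*(-2 - 3) = (2*o)*(-5) = -10*o)
T(R, d) = 40 (T(R, d) = -10*(-2 - 1*0)*2 = -10*(-2 + 0)*2 = -10*(-2)*2 = 20*2 = 40)
59*T(K, 4) = 59*40 = 2360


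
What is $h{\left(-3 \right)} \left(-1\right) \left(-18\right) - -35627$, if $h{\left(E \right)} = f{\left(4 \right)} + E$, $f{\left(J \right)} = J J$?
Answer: $35861$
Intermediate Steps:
$f{\left(J \right)} = J^{2}$
$h{\left(E \right)} = 16 + E$ ($h{\left(E \right)} = 4^{2} + E = 16 + E$)
$h{\left(-3 \right)} \left(-1\right) \left(-18\right) - -35627 = \left(16 - 3\right) \left(-1\right) \left(-18\right) - -35627 = 13 \left(-1\right) \left(-18\right) + 35627 = \left(-13\right) \left(-18\right) + 35627 = 234 + 35627 = 35861$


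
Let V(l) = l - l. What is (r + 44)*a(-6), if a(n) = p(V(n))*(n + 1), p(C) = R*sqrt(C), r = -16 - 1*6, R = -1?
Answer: 0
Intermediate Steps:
r = -22 (r = -16 - 6 = -22)
V(l) = 0
p(C) = -sqrt(C)
a(n) = 0 (a(n) = (-sqrt(0))*(n + 1) = (-1*0)*(1 + n) = 0*(1 + n) = 0)
(r + 44)*a(-6) = (-22 + 44)*0 = 22*0 = 0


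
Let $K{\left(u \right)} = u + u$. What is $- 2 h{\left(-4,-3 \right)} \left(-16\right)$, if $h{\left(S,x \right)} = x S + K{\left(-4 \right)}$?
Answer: $128$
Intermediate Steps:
$K{\left(u \right)} = 2 u$
$h{\left(S,x \right)} = -8 + S x$ ($h{\left(S,x \right)} = x S + 2 \left(-4\right) = S x - 8 = -8 + S x$)
$- 2 h{\left(-4,-3 \right)} \left(-16\right) = - 2 \left(-8 - -12\right) \left(-16\right) = - 2 \left(-8 + 12\right) \left(-16\right) = - 2 \cdot 4 \left(-16\right) = - 8 \left(-16\right) = \left(-1\right) \left(-128\right) = 128$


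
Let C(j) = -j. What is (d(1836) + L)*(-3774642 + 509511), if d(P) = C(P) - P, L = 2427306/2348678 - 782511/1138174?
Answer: 16023762811211829069069/1336602116986 ≈ 1.1988e+10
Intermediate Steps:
L = 462415104393/1336602116986 (L = 2427306*(1/2348678) - 782511*1/1138174 = 1213653/1174339 - 782511/1138174 = 462415104393/1336602116986 ≈ 0.34596)
d(P) = -2*P (d(P) = -P - P = -2*P)
(d(1836) + L)*(-3774642 + 509511) = (-2*1836 + 462415104393/1336602116986)*(-3774642 + 509511) = (-3672 + 462415104393/1336602116986)*(-3265131) = -4907540558468199/1336602116986*(-3265131) = 16023762811211829069069/1336602116986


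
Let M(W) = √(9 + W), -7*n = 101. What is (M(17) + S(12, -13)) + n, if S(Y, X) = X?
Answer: -192/7 + √26 ≈ -22.330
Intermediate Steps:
n = -101/7 (n = -⅐*101 = -101/7 ≈ -14.429)
(M(17) + S(12, -13)) + n = (√(9 + 17) - 13) - 101/7 = (√26 - 13) - 101/7 = (-13 + √26) - 101/7 = -192/7 + √26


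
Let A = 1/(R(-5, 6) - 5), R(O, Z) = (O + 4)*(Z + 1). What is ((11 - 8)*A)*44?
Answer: -11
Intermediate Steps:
R(O, Z) = (1 + Z)*(4 + O) (R(O, Z) = (4 + O)*(1 + Z) = (1 + Z)*(4 + O))
A = -1/12 (A = 1/((4 - 5 + 4*6 - 5*6) - 5) = 1/((4 - 5 + 24 - 30) - 5) = 1/(-7 - 5) = 1/(-12) = -1/12 ≈ -0.083333)
((11 - 8)*A)*44 = ((11 - 8)*(-1/12))*44 = (3*(-1/12))*44 = -¼*44 = -11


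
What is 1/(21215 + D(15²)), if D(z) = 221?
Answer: 1/21436 ≈ 4.6650e-5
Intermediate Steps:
1/(21215 + D(15²)) = 1/(21215 + 221) = 1/21436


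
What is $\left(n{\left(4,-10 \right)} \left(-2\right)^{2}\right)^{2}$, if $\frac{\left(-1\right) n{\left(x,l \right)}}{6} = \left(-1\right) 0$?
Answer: $0$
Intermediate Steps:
$n{\left(x,l \right)} = 0$ ($n{\left(x,l \right)} = - 6 \left(\left(-1\right) 0\right) = \left(-6\right) 0 = 0$)
$\left(n{\left(4,-10 \right)} \left(-2\right)^{2}\right)^{2} = \left(0 \left(-2\right)^{2}\right)^{2} = \left(0 \cdot 4\right)^{2} = 0^{2} = 0$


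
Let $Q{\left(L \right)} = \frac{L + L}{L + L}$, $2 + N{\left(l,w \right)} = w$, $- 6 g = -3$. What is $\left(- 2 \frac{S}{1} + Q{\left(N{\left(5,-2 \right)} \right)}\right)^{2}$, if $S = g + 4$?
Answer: $64$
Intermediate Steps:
$g = \frac{1}{2}$ ($g = \left(- \frac{1}{6}\right) \left(-3\right) = \frac{1}{2} \approx 0.5$)
$N{\left(l,w \right)} = -2 + w$
$Q{\left(L \right)} = 1$ ($Q{\left(L \right)} = \frac{2 L}{2 L} = 2 L \frac{1}{2 L} = 1$)
$S = \frac{9}{2}$ ($S = \frac{1}{2} + 4 = \frac{9}{2} \approx 4.5$)
$\left(- 2 \frac{S}{1} + Q{\left(N{\left(5,-2 \right)} \right)}\right)^{2} = \left(- 2 \frac{9}{2 \cdot 1} + 1\right)^{2} = \left(- 2 \cdot \frac{9}{2} \cdot 1 + 1\right)^{2} = \left(\left(-2\right) \frac{9}{2} + 1\right)^{2} = \left(-9 + 1\right)^{2} = \left(-8\right)^{2} = 64$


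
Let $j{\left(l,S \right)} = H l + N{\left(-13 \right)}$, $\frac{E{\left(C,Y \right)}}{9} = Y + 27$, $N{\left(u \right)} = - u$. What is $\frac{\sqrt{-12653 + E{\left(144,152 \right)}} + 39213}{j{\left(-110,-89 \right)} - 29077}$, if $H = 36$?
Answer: $- \frac{13071}{11008} - \frac{i \sqrt{11042}}{33024} \approx -1.1874 - 0.003182 i$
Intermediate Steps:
$E{\left(C,Y \right)} = 243 + 9 Y$ ($E{\left(C,Y \right)} = 9 \left(Y + 27\right) = 9 \left(27 + Y\right) = 243 + 9 Y$)
$j{\left(l,S \right)} = 13 + 36 l$ ($j{\left(l,S \right)} = 36 l - -13 = 36 l + 13 = 13 + 36 l$)
$\frac{\sqrt{-12653 + E{\left(144,152 \right)}} + 39213}{j{\left(-110,-89 \right)} - 29077} = \frac{\sqrt{-12653 + \left(243 + 9 \cdot 152\right)} + 39213}{\left(13 + 36 \left(-110\right)\right) - 29077} = \frac{\sqrt{-12653 + \left(243 + 1368\right)} + 39213}{\left(13 - 3960\right) - 29077} = \frac{\sqrt{-12653 + 1611} + 39213}{-3947 - 29077} = \frac{\sqrt{-11042} + 39213}{-33024} = \left(i \sqrt{11042} + 39213\right) \left(- \frac{1}{33024}\right) = \left(39213 + i \sqrt{11042}\right) \left(- \frac{1}{33024}\right) = - \frac{13071}{11008} - \frac{i \sqrt{11042}}{33024}$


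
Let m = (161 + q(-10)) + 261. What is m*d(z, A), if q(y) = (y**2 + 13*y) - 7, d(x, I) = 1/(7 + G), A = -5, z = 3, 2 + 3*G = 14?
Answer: 35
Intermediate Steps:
G = 4 (G = -2/3 + (1/3)*14 = -2/3 + 14/3 = 4)
d(x, I) = 1/11 (d(x, I) = 1/(7 + 4) = 1/11)
q(y) = -7 + y**2 + 13*y
m = 385 (m = (161 + (-7 + (-10)**2 + 13*(-10))) + 261 = (161 + (-7 + 100 - 130)) + 261 = (161 - 37) + 261 = 124 + 261 = 385)
m*d(z, A) = 385*(1/11) = 35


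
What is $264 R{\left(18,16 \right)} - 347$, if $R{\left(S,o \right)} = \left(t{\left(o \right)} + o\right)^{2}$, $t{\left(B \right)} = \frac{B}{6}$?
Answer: $\frac{274927}{3} \approx 91642.0$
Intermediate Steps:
$t{\left(B \right)} = \frac{B}{6}$ ($t{\left(B \right)} = B \frac{1}{6} = \frac{B}{6}$)
$R{\left(S,o \right)} = \frac{49 o^{2}}{36}$ ($R{\left(S,o \right)} = \left(\frac{o}{6} + o\right)^{2} = \left(\frac{7 o}{6}\right)^{2} = \frac{49 o^{2}}{36}$)
$264 R{\left(18,16 \right)} - 347 = 264 \frac{49 \cdot 16^{2}}{36} - 347 = 264 \cdot \frac{49}{36} \cdot 256 - 347 = 264 \cdot \frac{3136}{9} - 347 = \frac{275968}{3} - 347 = \frac{274927}{3}$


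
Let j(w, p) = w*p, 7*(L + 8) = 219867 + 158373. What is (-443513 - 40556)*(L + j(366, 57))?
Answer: -253757683042/7 ≈ -3.6251e+10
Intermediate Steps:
L = 378184/7 (L = -8 + (219867 + 158373)/7 = -8 + (⅐)*378240 = -8 + 378240/7 = 378184/7 ≈ 54026.)
j(w, p) = p*w
(-443513 - 40556)*(L + j(366, 57)) = (-443513 - 40556)*(378184/7 + 57*366) = -484069*(378184/7 + 20862) = -484069*524218/7 = -253757683042/7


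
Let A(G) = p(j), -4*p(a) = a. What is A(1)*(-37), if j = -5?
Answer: -185/4 ≈ -46.250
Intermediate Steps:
p(a) = -a/4
A(G) = 5/4 (A(G) = -1/4*(-5) = 5/4)
A(1)*(-37) = (5/4)*(-37) = -185/4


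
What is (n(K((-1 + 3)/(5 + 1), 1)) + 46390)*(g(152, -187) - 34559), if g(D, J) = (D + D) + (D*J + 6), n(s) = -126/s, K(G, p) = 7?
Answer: -2906272356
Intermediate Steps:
g(D, J) = 6 + 2*D + D*J (g(D, J) = 2*D + (6 + D*J) = 6 + 2*D + D*J)
(n(K((-1 + 3)/(5 + 1), 1)) + 46390)*(g(152, -187) - 34559) = (-126/7 + 46390)*((6 + 2*152 + 152*(-187)) - 34559) = (-126*⅐ + 46390)*((6 + 304 - 28424) - 34559) = (-18 + 46390)*(-28114 - 34559) = 46372*(-62673) = -2906272356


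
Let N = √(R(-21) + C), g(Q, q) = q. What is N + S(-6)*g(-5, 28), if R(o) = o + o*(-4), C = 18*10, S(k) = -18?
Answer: -504 + 9*√3 ≈ -488.41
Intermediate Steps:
C = 180
R(o) = -3*o (R(o) = o - 4*o = -3*o)
N = 9*√3 (N = √(-3*(-21) + 180) = √(63 + 180) = √243 = 9*√3 ≈ 15.588)
N + S(-6)*g(-5, 28) = 9*√3 - 18*28 = 9*√3 - 504 = -504 + 9*√3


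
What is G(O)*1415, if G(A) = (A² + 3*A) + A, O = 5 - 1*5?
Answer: 0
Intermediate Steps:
O = 0 (O = 5 - 5 = 0)
G(A) = A² + 4*A
G(O)*1415 = (0*(4 + 0))*1415 = (0*4)*1415 = 0*1415 = 0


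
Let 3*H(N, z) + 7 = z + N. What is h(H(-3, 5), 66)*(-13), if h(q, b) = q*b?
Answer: 1430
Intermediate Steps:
H(N, z) = -7/3 + N/3 + z/3 (H(N, z) = -7/3 + (z + N)/3 = -7/3 + (N + z)/3 = -7/3 + (N/3 + z/3) = -7/3 + N/3 + z/3)
h(q, b) = b*q
h(H(-3, 5), 66)*(-13) = (66*(-7/3 + (1/3)*(-3) + (1/3)*5))*(-13) = (66*(-7/3 - 1 + 5/3))*(-13) = (66*(-5/3))*(-13) = -110*(-13) = 1430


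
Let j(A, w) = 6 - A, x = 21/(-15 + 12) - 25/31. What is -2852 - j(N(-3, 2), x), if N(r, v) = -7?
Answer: -2865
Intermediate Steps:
x = -242/31 (x = 21/(-3) - 25*1/31 = 21*(-1/3) - 25/31 = -7 - 25/31 = -242/31 ≈ -7.8064)
-2852 - j(N(-3, 2), x) = -2852 - (6 - 1*(-7)) = -2852 - (6 + 7) = -2852 - 1*13 = -2852 - 13 = -2865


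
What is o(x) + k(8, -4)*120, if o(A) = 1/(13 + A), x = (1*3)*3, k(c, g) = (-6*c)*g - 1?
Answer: 504241/22 ≈ 22920.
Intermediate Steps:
k(c, g) = -1 - 6*c*g (k(c, g) = -6*c*g - 1 = -1 - 6*c*g)
x = 9 (x = 3*3 = 9)
o(x) + k(8, -4)*120 = 1/(13 + 9) + (-1 - 6*8*(-4))*120 = 1/22 + (-1 + 192)*120 = 1/22 + 191*120 = 1/22 + 22920 = 504241/22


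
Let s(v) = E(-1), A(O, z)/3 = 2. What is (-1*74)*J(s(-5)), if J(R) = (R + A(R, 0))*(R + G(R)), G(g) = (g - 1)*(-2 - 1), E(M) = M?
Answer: -1850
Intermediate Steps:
A(O, z) = 6 (A(O, z) = 3*2 = 6)
G(g) = 3 - 3*g (G(g) = (-1 + g)*(-3) = 3 - 3*g)
s(v) = -1
J(R) = (3 - 2*R)*(6 + R) (J(R) = (R + 6)*(R + (3 - 3*R)) = (6 + R)*(3 - 2*R) = (3 - 2*R)*(6 + R))
(-1*74)*J(s(-5)) = (-1*74)*(18 - 9*(-1) - 2*(-1)²) = -74*(18 + 9 - 2*1) = -74*(18 + 9 - 2) = -74*25 = -1850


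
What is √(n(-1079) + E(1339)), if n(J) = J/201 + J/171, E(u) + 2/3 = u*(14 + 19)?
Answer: 5*√25771071553/3819 ≈ 210.18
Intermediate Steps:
E(u) = -⅔ + 33*u (E(u) = -⅔ + u*(14 + 19) = -⅔ + u*33 = -⅔ + 33*u)
n(J) = 124*J/11457 (n(J) = J*(1/201) + J*(1/171) = J/201 + J/171 = 124*J/11457)
√(n(-1079) + E(1339)) = √((124/11457)*(-1079) + (-⅔ + 33*1339)) = √(-133796/11457 + (-⅔ + 44187)) = √(-133796/11457 + 132559/3) = √(506109025/11457) = 5*√25771071553/3819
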